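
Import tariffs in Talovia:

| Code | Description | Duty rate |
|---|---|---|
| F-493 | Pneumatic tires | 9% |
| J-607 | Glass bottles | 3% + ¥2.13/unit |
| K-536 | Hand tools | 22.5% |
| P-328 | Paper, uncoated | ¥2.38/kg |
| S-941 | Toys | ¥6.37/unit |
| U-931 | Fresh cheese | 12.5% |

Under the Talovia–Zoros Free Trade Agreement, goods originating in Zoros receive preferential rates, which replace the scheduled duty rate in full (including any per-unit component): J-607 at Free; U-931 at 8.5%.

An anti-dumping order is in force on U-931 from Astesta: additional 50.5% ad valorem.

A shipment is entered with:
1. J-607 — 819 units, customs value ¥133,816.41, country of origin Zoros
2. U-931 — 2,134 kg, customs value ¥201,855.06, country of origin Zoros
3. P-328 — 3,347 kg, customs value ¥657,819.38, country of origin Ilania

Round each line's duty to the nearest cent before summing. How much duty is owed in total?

Line 1 (J-607, Zoros, 819 units, ¥133,816.41):
Base rate for J-607 is 3% + ¥2.13/unit.
Origin Zoros qualifies under the Talovia–Zoros agreement and J-607 is covered: preferential rate Free applies instead.
Duty = ¥133,816.41 × 0% = ¥0.00.
Line 2 (U-931, Zoros, 2,134 kg, ¥201,855.06):
Base rate for U-931 is 12.5%.
Origin Zoros qualifies under the Talovia–Zoros agreement and U-931 is covered: preferential rate 8.5% applies instead.
The additional-duty order on U-931 targets Astesta, not Zoros; it does not apply.
Duty = ¥201,855.06 × 8.5% = ¥17,157.68.
Line 3 (P-328, Ilania, 3,347 kg, ¥657,819.38):
Base rate for P-328 is ¥2.38/kg.
Duty = 3,347 × ¥2.38 = ¥7,965.86.
Total = ¥0.00 + ¥17,157.68 + ¥7,965.86 = ¥25,123.54.

¥25,123.54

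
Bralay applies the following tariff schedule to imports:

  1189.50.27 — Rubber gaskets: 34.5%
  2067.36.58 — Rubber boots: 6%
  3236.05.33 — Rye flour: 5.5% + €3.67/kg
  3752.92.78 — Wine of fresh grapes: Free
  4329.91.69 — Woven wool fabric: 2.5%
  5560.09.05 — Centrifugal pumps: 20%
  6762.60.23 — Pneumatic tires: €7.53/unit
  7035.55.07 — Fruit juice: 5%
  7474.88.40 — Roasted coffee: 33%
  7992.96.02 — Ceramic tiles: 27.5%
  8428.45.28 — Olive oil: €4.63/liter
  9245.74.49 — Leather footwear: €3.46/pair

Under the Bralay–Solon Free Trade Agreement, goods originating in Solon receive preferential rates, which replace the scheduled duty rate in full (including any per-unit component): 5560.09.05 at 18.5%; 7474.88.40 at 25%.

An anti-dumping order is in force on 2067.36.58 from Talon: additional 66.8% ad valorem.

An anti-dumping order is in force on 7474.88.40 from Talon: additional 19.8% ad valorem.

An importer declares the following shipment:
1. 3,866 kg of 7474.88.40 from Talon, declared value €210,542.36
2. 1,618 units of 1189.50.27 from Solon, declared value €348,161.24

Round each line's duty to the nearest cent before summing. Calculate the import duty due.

€231,282.00

Line 1 (7474.88.40, Talon, 3,866 kg, €210,542.36):
Base rate for 7474.88.40 is 33%.
7474.88.40 has an FTA preferential rate, but origin Talon is not Solon; base rate stands.
Additional duty on 7474.88.40 from Talon: +19.8%. Applied ad valorem rate: 33% + 19.8% = 52.8%.
Duty = €210,542.36 × 52.8% = €111,166.37.
Line 2 (1189.50.27, Solon, 1,618 units, €348,161.24):
Base rate for 1189.50.27 is 34.5%.
Origin Solon is the FTA partner but 1189.50.27 is not on the preference list; base rate stands.
Duty = €348,161.24 × 34.5% = €120,115.63.
Total = €111,166.37 + €120,115.63 = €231,282.00.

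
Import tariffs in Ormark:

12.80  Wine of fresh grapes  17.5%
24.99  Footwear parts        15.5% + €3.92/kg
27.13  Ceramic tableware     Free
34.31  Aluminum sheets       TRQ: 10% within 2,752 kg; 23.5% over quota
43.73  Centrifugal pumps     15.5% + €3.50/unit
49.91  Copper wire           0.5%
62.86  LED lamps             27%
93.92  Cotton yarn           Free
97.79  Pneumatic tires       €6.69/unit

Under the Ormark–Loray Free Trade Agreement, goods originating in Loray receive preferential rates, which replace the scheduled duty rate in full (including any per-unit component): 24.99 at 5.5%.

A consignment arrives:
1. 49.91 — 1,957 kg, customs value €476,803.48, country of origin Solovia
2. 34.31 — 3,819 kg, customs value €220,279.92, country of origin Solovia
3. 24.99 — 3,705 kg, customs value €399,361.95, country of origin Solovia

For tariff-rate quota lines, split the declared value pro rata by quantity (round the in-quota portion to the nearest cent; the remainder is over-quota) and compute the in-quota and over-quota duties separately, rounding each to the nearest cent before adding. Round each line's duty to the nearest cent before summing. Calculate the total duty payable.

€109,145.23

Line 1 (49.91, Solovia, 1,957 kg, €476,803.48):
Base rate for 49.91 is 0.5%.
Duty = €476,803.48 × 0.5% = €2,384.02.
Line 2 (34.31, Solovia, 3,819 kg, €220,279.92):
Code 34.31 is under a tariff-rate quota (threshold 2,752 kg). In-quota: 2,752 kg at 10%; over-quota: 1,067 kg at 23.5%.
Pro-rata value split: in-quota = €220,279.92 × 2,752/3,819 = €158,735.36; over-quota = €220,279.92 − €158,735.36 = €61,544.56.
In-quota duty = €158,735.36 × 10% = €15,873.54. Over-quota duty = €61,544.56 × 23.5% = €14,462.97.
Line duty = €15,873.54 + €14,462.97 = €30,336.51.
Line 3 (24.99, Solovia, 3,705 kg, €399,361.95):
Base rate for 24.99 is 15.5% + €3.92/kg.
24.99 has an FTA preferential rate, but origin Solovia is not Loray; base rate stands.
Duty = €399,361.95 × 15.5% + 3,705 × €3.92 = €76,424.70.
Total = €2,384.02 + €30,336.51 + €76,424.70 = €109,145.23.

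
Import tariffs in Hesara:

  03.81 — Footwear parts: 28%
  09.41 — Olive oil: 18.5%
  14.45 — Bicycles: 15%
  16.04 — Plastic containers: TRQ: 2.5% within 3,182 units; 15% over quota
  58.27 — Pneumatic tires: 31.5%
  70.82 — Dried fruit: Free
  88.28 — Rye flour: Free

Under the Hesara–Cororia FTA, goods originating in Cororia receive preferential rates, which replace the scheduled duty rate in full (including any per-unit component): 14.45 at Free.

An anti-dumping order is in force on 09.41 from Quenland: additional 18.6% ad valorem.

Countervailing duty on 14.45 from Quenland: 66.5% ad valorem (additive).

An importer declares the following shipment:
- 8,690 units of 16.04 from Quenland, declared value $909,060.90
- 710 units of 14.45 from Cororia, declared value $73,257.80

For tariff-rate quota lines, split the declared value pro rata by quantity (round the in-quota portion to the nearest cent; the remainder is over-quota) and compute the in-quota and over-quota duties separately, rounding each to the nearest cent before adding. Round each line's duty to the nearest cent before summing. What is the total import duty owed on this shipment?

$94,750.51

Line 1 (16.04, Quenland, 8,690 units, $909,060.90):
Code 16.04 is under a tariff-rate quota (threshold 3,182 units). In-quota: 3,182 units at 2.5%; over-quota: 5,508 units at 15%.
Pro-rata value split: in-quota = $909,060.90 × 3,182/8,690 = $332,869.02; over-quota = $909,060.90 − $332,869.02 = $576,191.88.
In-quota duty = $332,869.02 × 2.5% = $8,321.73. Over-quota duty = $576,191.88 × 15% = $86,428.78.
Line duty = $8,321.73 + $86,428.78 = $94,750.51.
Line 2 (14.45, Cororia, 710 units, $73,257.80):
Base rate for 14.45 is 15%.
Origin Cororia qualifies under the Hesara–Cororia agreement and 14.45 is covered: preferential rate Free applies instead.
The additional-duty order on 14.45 targets Quenland, not Cororia; it does not apply.
Duty = $73,257.80 × 0% = $0.00.
Total = $94,750.51 + $0.00 = $94,750.51.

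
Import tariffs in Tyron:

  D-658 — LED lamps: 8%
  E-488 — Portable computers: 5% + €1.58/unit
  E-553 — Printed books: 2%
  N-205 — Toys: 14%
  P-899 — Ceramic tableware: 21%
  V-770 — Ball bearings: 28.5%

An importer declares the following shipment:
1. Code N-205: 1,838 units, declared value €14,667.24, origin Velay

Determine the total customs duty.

€2,053.41

Line 1 (N-205, Velay, 1,838 units, €14,667.24):
Base rate for N-205 is 14%.
Duty = €14,667.24 × 14% = €2,053.41.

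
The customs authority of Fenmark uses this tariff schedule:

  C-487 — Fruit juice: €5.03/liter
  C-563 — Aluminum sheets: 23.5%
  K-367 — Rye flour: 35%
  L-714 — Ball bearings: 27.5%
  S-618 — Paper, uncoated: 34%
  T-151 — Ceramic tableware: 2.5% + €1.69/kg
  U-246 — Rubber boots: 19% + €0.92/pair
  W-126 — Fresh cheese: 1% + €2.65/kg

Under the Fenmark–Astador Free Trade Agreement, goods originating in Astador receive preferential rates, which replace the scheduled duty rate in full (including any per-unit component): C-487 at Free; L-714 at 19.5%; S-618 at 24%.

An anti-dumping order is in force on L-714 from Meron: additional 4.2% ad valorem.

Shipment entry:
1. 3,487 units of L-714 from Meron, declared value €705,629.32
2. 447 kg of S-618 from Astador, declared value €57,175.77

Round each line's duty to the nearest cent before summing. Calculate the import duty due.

Line 1 (L-714, Meron, 3,487 units, €705,629.32):
Base rate for L-714 is 27.5%.
L-714 has an FTA preferential rate, but origin Meron is not Astador; base rate stands.
Additional duty on L-714 from Meron: +4.2%. Applied ad valorem rate: 27.5% + 4.2% = 31.7%.
Duty = €705,629.32 × 31.7% = €223,684.49.
Line 2 (S-618, Astador, 447 kg, €57,175.77):
Base rate for S-618 is 34%.
Origin Astador qualifies under the Fenmark–Astador agreement and S-618 is covered: preferential rate 24% applies instead.
Duty = €57,175.77 × 24% = €13,722.18.
Total = €223,684.49 + €13,722.18 = €237,406.67.

€237,406.67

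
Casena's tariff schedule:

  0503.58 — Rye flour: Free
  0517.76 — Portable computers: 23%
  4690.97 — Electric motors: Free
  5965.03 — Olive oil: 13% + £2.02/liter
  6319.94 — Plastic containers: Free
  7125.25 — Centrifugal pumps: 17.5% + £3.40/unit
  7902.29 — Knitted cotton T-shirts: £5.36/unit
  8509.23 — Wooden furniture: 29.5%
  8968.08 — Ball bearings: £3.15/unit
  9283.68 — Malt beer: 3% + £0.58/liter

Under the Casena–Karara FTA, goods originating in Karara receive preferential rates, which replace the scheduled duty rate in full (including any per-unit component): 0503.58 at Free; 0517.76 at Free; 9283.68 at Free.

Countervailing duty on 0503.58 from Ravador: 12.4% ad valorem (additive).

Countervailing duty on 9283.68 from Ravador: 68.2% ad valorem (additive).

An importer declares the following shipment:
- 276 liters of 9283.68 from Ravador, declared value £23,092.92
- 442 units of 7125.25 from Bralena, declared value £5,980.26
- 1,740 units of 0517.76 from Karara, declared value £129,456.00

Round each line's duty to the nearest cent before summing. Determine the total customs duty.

£19,151.59

Line 1 (9283.68, Ravador, 276 liters, £23,092.92):
Base rate for 9283.68 is 3% + £0.58/liter.
9283.68 has an FTA preferential rate, but origin Ravador is not Karara; base rate stands.
Additional duty on 9283.68 from Ravador: +68.2%. Applied ad valorem rate: 3% + 68.2% = 71.2%.
Duty = £23,092.92 × 71.2% + 276 × £0.58 = £16,602.24.
Line 2 (7125.25, Bralena, 442 units, £5,980.26):
Base rate for 7125.25 is 17.5% + £3.40/unit.
Duty = £5,980.26 × 17.5% + 442 × £3.40 = £2,549.35.
Line 3 (0517.76, Karara, 1,740 units, £129,456.00):
Base rate for 0517.76 is 23%.
Origin Karara qualifies under the Casena–Karara agreement and 0517.76 is covered: preferential rate Free applies instead.
Duty = £129,456.00 × 0% = £0.00.
Total = £16,602.24 + £2,549.35 + £0.00 = £19,151.59.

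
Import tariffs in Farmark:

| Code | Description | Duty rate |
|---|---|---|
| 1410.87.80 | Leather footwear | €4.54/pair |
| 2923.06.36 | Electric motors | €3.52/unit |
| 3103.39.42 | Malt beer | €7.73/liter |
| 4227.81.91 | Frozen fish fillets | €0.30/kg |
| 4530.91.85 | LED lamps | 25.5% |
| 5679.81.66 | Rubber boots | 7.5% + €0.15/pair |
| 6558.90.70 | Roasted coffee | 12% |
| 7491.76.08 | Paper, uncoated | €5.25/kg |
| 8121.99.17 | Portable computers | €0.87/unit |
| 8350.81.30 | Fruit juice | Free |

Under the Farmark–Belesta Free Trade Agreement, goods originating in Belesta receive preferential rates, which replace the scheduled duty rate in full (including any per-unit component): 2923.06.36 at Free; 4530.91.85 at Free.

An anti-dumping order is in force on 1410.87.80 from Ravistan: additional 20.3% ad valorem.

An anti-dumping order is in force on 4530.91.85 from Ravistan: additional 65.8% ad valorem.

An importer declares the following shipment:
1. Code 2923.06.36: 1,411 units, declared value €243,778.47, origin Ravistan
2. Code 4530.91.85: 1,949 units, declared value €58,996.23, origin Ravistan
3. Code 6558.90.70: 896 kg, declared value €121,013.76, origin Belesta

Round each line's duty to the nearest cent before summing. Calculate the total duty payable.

Line 1 (2923.06.36, Ravistan, 1,411 units, €243,778.47):
Base rate for 2923.06.36 is €3.52/unit.
2923.06.36 has an FTA preferential rate, but origin Ravistan is not Belesta; base rate stands.
Duty = 1,411 × €3.52 = €4,966.72.
Line 2 (4530.91.85, Ravistan, 1,949 units, €58,996.23):
Base rate for 4530.91.85 is 25.5%.
4530.91.85 has an FTA preferential rate, but origin Ravistan is not Belesta; base rate stands.
Additional duty on 4530.91.85 from Ravistan: +65.8%. Applied ad valorem rate: 25.5% + 65.8% = 91.3%.
Duty = €58,996.23 × 91.3% = €53,863.56.
Line 3 (6558.90.70, Belesta, 896 kg, €121,013.76):
Base rate for 6558.90.70 is 12%.
Origin Belesta is the FTA partner but 6558.90.70 is not on the preference list; base rate stands.
Duty = €121,013.76 × 12% = €14,521.65.
Total = €4,966.72 + €53,863.56 + €14,521.65 = €73,351.93.

€73,351.93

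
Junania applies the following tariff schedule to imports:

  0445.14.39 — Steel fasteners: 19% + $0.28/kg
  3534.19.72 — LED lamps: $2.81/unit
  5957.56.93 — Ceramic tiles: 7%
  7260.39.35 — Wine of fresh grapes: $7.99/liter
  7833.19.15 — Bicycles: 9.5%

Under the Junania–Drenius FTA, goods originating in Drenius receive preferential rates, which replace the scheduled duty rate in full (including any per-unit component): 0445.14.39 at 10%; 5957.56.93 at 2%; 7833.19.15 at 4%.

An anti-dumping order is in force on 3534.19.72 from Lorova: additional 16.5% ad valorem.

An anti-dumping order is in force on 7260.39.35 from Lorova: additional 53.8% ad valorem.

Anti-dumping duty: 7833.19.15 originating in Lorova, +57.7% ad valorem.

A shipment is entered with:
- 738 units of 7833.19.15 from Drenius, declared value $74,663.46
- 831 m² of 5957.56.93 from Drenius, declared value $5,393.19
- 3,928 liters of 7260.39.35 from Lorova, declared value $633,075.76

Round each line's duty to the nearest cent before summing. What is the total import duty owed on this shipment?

Line 1 (7833.19.15, Drenius, 738 units, $74,663.46):
Base rate for 7833.19.15 is 9.5%.
Origin Drenius qualifies under the Junania–Drenius agreement and 7833.19.15 is covered: preferential rate 4% applies instead.
The additional-duty order on 7833.19.15 targets Lorova, not Drenius; it does not apply.
Duty = $74,663.46 × 4% = $2,986.54.
Line 2 (5957.56.93, Drenius, 831 m², $5,393.19):
Base rate for 5957.56.93 is 7%.
Origin Drenius qualifies under the Junania–Drenius agreement and 5957.56.93 is covered: preferential rate 2% applies instead.
Duty = $5,393.19 × 2% = $107.86.
Line 3 (7260.39.35, Lorova, 3,928 liters, $633,075.76):
Base rate for 7260.39.35 is $7.99/liter.
Additional duty on 7260.39.35 from Lorova: +53.8% ad valorem. Applied ad valorem rate = 53.8%.
Duty = $633,075.76 × 53.8% + 3,928 × $7.99 = $371,979.48.
Total = $2,986.54 + $107.86 + $371,979.48 = $375,073.88.

$375,073.88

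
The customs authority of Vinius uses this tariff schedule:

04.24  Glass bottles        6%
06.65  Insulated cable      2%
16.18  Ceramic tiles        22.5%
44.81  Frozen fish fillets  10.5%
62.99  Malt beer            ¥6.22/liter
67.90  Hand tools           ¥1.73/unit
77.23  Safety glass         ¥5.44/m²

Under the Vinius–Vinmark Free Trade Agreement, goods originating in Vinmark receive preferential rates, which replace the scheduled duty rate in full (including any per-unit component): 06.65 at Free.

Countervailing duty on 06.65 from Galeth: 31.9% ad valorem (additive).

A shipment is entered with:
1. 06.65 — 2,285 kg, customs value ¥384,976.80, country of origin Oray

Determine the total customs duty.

¥7,699.54

Line 1 (06.65, Oray, 2,285 kg, ¥384,976.80):
Base rate for 06.65 is 2%.
06.65 has an FTA preferential rate, but origin Oray is not Vinmark; base rate stands.
The additional-duty order on 06.65 targets Galeth, not Oray; it does not apply.
Duty = ¥384,976.80 × 2% = ¥7,699.54.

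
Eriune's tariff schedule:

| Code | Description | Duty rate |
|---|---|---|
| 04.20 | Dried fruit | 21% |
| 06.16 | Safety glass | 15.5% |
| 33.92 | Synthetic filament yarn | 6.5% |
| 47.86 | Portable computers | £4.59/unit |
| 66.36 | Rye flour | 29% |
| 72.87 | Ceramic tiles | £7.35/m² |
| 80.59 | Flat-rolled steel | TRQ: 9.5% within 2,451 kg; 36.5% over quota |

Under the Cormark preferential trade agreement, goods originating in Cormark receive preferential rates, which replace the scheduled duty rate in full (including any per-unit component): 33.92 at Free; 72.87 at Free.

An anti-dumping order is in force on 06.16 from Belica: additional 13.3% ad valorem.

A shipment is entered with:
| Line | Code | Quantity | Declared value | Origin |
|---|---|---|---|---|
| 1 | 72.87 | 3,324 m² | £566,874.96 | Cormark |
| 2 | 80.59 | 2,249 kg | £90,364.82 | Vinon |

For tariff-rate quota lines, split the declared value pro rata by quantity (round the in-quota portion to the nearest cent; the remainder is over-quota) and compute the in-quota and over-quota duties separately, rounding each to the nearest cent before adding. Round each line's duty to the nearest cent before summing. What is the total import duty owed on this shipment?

£8,584.66

Line 1 (72.87, Cormark, 3,324 m², £566,874.96):
Base rate for 72.87 is £7.35/m².
Origin Cormark qualifies under the Eriune–Cormark agreement and 72.87 is covered: preferential rate Free applies instead.
Duty = £566,874.96 × 0% = £0.00.
Line 2 (80.59, Vinon, 2,249 kg, £90,364.82):
Code 80.59 is under a tariff-rate quota (threshold 2,451 kg). Quantity 2,249 kg is within the quota, so the in-quota rate 9.5% applies to the full value.
Duty = £90,364.82 × 9.5% = £8,584.66.
Total = £0.00 + £8,584.66 = £8,584.66.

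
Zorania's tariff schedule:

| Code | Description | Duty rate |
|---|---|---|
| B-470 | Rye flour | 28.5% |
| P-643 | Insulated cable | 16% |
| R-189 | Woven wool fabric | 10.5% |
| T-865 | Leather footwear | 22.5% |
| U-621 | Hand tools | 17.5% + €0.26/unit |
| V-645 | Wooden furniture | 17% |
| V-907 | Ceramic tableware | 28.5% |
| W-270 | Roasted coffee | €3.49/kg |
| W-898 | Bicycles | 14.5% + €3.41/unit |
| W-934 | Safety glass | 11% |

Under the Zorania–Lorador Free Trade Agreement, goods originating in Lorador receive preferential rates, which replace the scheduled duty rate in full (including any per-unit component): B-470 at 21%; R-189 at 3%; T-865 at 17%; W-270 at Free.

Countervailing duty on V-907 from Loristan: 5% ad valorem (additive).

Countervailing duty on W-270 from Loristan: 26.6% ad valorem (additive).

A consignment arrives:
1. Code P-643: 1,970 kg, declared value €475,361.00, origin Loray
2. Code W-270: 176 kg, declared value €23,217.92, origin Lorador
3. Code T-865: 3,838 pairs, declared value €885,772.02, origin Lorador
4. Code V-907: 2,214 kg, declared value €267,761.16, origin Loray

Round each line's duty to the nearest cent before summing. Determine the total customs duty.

Line 1 (P-643, Loray, 1,970 kg, €475,361.00):
Base rate for P-643 is 16%.
Duty = €475,361.00 × 16% = €76,057.76.
Line 2 (W-270, Lorador, 176 kg, €23,217.92):
Base rate for W-270 is €3.49/kg.
Origin Lorador qualifies under the Zorania–Lorador agreement and W-270 is covered: preferential rate Free applies instead.
The additional-duty order on W-270 targets Loristan, not Lorador; it does not apply.
Duty = €23,217.92 × 0% = €0.00.
Line 3 (T-865, Lorador, 3,838 pairs, €885,772.02):
Base rate for T-865 is 22.5%.
Origin Lorador qualifies under the Zorania–Lorador agreement and T-865 is covered: preferential rate 17% applies instead.
Duty = €885,772.02 × 17% = €150,581.24.
Line 4 (V-907, Loray, 2,214 kg, €267,761.16):
Base rate for V-907 is 28.5%.
The additional-duty order on V-907 targets Loristan, not Loray; it does not apply.
Duty = €267,761.16 × 28.5% = €76,311.93.
Total = €76,057.76 + €0.00 + €150,581.24 + €76,311.93 = €302,950.93.

€302,950.93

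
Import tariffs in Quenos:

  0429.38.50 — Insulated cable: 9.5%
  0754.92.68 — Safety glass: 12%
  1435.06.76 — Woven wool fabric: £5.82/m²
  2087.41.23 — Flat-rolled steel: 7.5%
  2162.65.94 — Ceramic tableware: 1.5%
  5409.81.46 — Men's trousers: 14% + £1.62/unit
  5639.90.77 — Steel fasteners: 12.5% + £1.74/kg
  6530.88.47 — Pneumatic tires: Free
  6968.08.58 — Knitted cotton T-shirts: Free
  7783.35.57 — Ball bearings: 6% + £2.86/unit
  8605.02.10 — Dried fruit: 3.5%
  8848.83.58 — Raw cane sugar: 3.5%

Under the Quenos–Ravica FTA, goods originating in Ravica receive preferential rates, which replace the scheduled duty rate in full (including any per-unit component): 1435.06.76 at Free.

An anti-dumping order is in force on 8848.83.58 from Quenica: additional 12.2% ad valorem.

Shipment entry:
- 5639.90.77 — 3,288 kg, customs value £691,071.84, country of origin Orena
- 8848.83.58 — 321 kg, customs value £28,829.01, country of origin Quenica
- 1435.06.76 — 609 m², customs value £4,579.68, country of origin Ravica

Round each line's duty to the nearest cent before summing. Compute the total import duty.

£96,631.25

Line 1 (5639.90.77, Orena, 3,288 kg, £691,071.84):
Base rate for 5639.90.77 is 12.5% + £1.74/kg.
Duty = £691,071.84 × 12.5% + 3,288 × £1.74 = £92,105.10.
Line 2 (8848.83.58, Quenica, 321 kg, £28,829.01):
Base rate for 8848.83.58 is 3.5%.
Additional duty on 8848.83.58 from Quenica: +12.2%. Applied ad valorem rate: 3.5% + 12.2% = 15.7%.
Duty = £28,829.01 × 15.7% = £4,526.15.
Line 3 (1435.06.76, Ravica, 609 m², £4,579.68):
Base rate for 1435.06.76 is £5.82/m².
Origin Ravica qualifies under the Quenos–Ravica agreement and 1435.06.76 is covered: preferential rate Free applies instead.
Duty = £4,579.68 × 0% = £0.00.
Total = £92,105.10 + £4,526.15 + £0.00 = £96,631.25.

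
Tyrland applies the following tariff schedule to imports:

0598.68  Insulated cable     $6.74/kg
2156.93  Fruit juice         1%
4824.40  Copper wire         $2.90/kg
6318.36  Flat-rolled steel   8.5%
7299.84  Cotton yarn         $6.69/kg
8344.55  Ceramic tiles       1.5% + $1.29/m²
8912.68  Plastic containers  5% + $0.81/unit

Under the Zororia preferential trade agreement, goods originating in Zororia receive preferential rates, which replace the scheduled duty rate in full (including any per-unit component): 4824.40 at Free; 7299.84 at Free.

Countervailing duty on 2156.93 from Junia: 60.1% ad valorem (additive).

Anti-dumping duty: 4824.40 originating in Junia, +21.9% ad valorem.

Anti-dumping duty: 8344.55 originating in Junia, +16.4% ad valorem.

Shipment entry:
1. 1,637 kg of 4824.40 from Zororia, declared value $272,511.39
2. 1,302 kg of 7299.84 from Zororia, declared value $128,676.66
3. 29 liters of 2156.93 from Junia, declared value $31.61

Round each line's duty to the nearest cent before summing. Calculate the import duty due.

$19.31

Line 1 (4824.40, Zororia, 1,637 kg, $272,511.39):
Base rate for 4824.40 is $2.90/kg.
Origin Zororia qualifies under the Tyrland–Zororia agreement and 4824.40 is covered: preferential rate Free applies instead.
The additional-duty order on 4824.40 targets Junia, not Zororia; it does not apply.
Duty = $272,511.39 × 0% = $0.00.
Line 2 (7299.84, Zororia, 1,302 kg, $128,676.66):
Base rate for 7299.84 is $6.69/kg.
Origin Zororia qualifies under the Tyrland–Zororia agreement and 7299.84 is covered: preferential rate Free applies instead.
Duty = $128,676.66 × 0% = $0.00.
Line 3 (2156.93, Junia, 29 liters, $31.61):
Base rate for 2156.93 is 1%.
Additional duty on 2156.93 from Junia: +60.1%. Applied ad valorem rate: 1% + 60.1% = 61.1%.
Duty = $31.61 × 61.1% = $19.31.
Total = $0.00 + $0.00 + $19.31 = $19.31.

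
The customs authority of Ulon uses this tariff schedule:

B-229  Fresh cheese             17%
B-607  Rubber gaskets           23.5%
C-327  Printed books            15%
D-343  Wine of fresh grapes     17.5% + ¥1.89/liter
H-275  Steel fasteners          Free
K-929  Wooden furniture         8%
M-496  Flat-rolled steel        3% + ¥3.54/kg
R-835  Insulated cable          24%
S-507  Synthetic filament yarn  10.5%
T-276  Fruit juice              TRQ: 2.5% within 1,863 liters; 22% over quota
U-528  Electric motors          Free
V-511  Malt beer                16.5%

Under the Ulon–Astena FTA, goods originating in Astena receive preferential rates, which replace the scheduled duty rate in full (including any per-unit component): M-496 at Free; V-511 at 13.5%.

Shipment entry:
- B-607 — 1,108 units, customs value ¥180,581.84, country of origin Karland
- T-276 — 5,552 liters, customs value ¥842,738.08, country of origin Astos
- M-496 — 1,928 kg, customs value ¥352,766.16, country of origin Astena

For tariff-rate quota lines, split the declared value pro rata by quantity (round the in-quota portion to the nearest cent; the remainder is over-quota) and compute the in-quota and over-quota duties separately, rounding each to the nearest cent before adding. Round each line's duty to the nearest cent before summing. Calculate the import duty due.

¥172,696.08

Line 1 (B-607, Karland, 1,108 units, ¥180,581.84):
Base rate for B-607 is 23.5%.
Duty = ¥180,581.84 × 23.5% = ¥42,436.73.
Line 2 (T-276, Astos, 5,552 liters, ¥842,738.08):
Code T-276 is under a tariff-rate quota (threshold 1,863 liters). In-quota: 1,863 liters at 2.5%; over-quota: 3,689 liters at 22%.
Pro-rata value split: in-quota = ¥842,738.08 × 1,863/5,552 = ¥282,784.77; over-quota = ¥842,738.08 − ¥282,784.77 = ¥559,953.31.
In-quota duty = ¥282,784.77 × 2.5% = ¥7,069.62. Over-quota duty = ¥559,953.31 × 22% = ¥123,189.73.
Line duty = ¥7,069.62 + ¥123,189.73 = ¥130,259.35.
Line 3 (M-496, Astena, 1,928 kg, ¥352,766.16):
Base rate for M-496 is 3% + ¥3.54/kg.
Origin Astena qualifies under the Ulon–Astena agreement and M-496 is covered: preferential rate Free applies instead.
Duty = ¥352,766.16 × 0% = ¥0.00.
Total = ¥42,436.73 + ¥130,259.35 + ¥0.00 = ¥172,696.08.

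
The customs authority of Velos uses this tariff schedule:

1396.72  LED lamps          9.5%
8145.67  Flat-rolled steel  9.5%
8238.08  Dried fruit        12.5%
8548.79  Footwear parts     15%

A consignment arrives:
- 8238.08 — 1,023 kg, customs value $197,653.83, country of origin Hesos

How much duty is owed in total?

$24,706.73

Line 1 (8238.08, Hesos, 1,023 kg, $197,653.83):
Base rate for 8238.08 is 12.5%.
Duty = $197,653.83 × 12.5% = $24,706.73.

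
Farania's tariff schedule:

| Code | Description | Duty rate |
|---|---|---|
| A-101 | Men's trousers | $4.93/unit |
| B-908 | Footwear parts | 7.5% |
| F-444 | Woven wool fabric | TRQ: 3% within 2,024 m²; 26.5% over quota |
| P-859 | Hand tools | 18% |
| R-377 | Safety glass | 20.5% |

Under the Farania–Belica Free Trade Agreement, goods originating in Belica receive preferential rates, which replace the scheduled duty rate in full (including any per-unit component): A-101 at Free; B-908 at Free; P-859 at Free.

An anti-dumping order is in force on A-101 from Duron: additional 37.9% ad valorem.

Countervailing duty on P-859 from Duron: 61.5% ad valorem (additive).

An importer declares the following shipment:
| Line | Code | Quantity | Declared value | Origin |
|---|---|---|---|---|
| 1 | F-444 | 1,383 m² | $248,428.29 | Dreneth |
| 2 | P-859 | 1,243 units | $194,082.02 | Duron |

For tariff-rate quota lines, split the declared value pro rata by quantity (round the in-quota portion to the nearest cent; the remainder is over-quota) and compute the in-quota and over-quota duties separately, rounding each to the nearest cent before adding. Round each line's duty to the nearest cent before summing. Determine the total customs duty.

Line 1 (F-444, Dreneth, 1,383 m², $248,428.29):
Code F-444 is under a tariff-rate quota (threshold 2,024 m²). Quantity 1,383 m² is within the quota, so the in-quota rate 3% applies to the full value.
Duty = $248,428.29 × 3% = $7,452.85.
Line 2 (P-859, Duron, 1,243 units, $194,082.02):
Base rate for P-859 is 18%.
P-859 has an FTA preferential rate, but origin Duron is not Belica; base rate stands.
Additional duty on P-859 from Duron: +61.5%. Applied ad valorem rate: 18% + 61.5% = 79.5%.
Duty = $194,082.02 × 79.5% = $154,295.21.
Total = $7,452.85 + $154,295.21 = $161,748.06.

$161,748.06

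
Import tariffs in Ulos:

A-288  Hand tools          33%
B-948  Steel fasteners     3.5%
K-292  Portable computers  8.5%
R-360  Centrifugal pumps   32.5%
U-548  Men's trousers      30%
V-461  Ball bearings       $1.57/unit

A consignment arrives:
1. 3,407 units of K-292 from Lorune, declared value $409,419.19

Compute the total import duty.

$34,800.63

Line 1 (K-292, Lorune, 3,407 units, $409,419.19):
Base rate for K-292 is 8.5%.
Duty = $409,419.19 × 8.5% = $34,800.63.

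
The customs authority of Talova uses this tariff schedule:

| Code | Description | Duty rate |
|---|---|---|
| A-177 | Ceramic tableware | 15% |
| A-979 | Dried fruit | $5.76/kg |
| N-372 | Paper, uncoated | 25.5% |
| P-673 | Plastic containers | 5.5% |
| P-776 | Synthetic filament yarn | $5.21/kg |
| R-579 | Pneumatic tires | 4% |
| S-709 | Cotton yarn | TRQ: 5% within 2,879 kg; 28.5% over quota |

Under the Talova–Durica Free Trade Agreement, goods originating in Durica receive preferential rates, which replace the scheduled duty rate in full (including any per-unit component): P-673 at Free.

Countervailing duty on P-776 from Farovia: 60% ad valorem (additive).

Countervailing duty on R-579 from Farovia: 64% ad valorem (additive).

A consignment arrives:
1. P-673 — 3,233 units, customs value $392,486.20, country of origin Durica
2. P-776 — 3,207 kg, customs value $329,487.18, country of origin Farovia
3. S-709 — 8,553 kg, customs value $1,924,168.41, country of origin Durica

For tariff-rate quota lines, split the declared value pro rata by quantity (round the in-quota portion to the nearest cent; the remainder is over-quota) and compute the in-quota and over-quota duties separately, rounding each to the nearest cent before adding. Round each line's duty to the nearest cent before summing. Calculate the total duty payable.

Line 1 (P-673, Durica, 3,233 units, $392,486.20):
Base rate for P-673 is 5.5%.
Origin Durica qualifies under the Talova–Durica agreement and P-673 is covered: preferential rate Free applies instead.
Duty = $392,486.20 × 0% = $0.00.
Line 2 (P-776, Farovia, 3,207 kg, $329,487.18):
Base rate for P-776 is $5.21/kg.
Additional duty on P-776 from Farovia: +60% ad valorem. Applied ad valorem rate = 60%.
Duty = $329,487.18 × 60% + 3,207 × $5.21 = $214,400.78.
Line 3 (S-709, Durica, 8,553 kg, $1,924,168.41):
Code S-709 is under a tariff-rate quota (threshold 2,879 kg). In-quota: 2,879 kg at 5%; over-quota: 5,674 kg at 28.5%.
Pro-rata value split: in-quota = $1,924,168.41 × 2,879/8,553 = $647,688.63; over-quota = $1,924,168.41 − $647,688.63 = $1,276,479.78.
In-quota duty = $647,688.63 × 5% = $32,384.43. Over-quota duty = $1,276,479.78 × 28.5% = $363,796.74.
Line duty = $32,384.43 + $363,796.74 = $396,181.17.
Total = $0.00 + $214,400.78 + $396,181.17 = $610,581.95.

$610,581.95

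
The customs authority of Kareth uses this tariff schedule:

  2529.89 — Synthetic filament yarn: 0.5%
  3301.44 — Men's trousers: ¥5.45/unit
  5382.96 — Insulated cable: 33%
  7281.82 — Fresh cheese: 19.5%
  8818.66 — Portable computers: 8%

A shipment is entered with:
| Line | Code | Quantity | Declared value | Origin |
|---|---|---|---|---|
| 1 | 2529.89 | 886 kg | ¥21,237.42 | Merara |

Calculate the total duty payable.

Line 1 (2529.89, Merara, 886 kg, ¥21,237.42):
Base rate for 2529.89 is 0.5%.
Duty = ¥21,237.42 × 0.5% = ¥106.19.

¥106.19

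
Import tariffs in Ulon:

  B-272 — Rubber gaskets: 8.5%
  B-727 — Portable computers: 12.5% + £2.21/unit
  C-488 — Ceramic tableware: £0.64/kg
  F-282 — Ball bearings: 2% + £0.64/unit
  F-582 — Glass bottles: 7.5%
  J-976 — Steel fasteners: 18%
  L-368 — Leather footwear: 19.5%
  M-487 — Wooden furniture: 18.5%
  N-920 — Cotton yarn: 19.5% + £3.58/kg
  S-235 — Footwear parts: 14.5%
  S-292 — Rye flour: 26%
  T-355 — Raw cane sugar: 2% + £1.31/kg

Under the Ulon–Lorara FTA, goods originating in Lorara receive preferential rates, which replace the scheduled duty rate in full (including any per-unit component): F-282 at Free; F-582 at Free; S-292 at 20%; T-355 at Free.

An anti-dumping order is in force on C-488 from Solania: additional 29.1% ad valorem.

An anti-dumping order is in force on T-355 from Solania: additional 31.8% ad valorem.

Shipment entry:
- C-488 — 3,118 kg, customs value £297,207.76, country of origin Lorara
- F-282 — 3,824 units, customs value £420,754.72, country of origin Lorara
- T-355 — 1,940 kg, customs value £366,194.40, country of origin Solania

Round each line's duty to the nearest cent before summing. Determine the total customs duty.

£128,310.63

Line 1 (C-488, Lorara, 3,118 kg, £297,207.76):
Base rate for C-488 is £0.64/kg.
Origin Lorara is the FTA partner but C-488 is not on the preference list; base rate stands.
The additional-duty order on C-488 targets Solania, not Lorara; it does not apply.
Duty = 3,118 × £0.64 = £1,995.52.
Line 2 (F-282, Lorara, 3,824 units, £420,754.72):
Base rate for F-282 is 2% + £0.64/unit.
Origin Lorara qualifies under the Ulon–Lorara agreement and F-282 is covered: preferential rate Free applies instead.
Duty = £420,754.72 × 0% = £0.00.
Line 3 (T-355, Solania, 1,940 kg, £366,194.40):
Base rate for T-355 is 2% + £1.31/kg.
T-355 has an FTA preferential rate, but origin Solania is not Lorara; base rate stands.
Additional duty on T-355 from Solania: +31.8%. Applied ad valorem rate: 2% + 31.8% = 33.8%.
Duty = £366,194.40 × 33.8% + 1,940 × £1.31 = £126,315.11.
Total = £1,995.52 + £0.00 + £126,315.11 = £128,310.63.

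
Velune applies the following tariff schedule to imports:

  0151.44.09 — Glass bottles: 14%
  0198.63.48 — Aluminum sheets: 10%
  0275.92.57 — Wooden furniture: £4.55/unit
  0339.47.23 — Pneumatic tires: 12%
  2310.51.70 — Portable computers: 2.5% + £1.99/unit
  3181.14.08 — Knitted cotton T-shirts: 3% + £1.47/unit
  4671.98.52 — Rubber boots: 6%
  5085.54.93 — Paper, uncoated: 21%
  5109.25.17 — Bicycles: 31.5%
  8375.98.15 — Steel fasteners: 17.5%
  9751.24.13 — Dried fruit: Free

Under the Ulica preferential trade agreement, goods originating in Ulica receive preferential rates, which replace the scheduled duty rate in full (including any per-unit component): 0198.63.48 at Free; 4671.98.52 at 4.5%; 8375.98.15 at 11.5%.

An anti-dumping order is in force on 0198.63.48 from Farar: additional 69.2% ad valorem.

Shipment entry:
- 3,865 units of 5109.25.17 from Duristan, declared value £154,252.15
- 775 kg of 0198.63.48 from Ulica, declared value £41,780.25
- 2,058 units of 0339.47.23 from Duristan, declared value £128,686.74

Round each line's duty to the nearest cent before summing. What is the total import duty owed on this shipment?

Line 1 (5109.25.17, Duristan, 3,865 units, £154,252.15):
Base rate for 5109.25.17 is 31.5%.
Duty = £154,252.15 × 31.5% = £48,589.43.
Line 2 (0198.63.48, Ulica, 775 kg, £41,780.25):
Base rate for 0198.63.48 is 10%.
Origin Ulica qualifies under the Velune–Ulica agreement and 0198.63.48 is covered: preferential rate Free applies instead.
The additional-duty order on 0198.63.48 targets Farar, not Ulica; it does not apply.
Duty = £41,780.25 × 0% = £0.00.
Line 3 (0339.47.23, Duristan, 2,058 units, £128,686.74):
Base rate for 0339.47.23 is 12%.
Duty = £128,686.74 × 12% = £15,442.41.
Total = £48,589.43 + £0.00 + £15,442.41 = £64,031.84.

£64,031.84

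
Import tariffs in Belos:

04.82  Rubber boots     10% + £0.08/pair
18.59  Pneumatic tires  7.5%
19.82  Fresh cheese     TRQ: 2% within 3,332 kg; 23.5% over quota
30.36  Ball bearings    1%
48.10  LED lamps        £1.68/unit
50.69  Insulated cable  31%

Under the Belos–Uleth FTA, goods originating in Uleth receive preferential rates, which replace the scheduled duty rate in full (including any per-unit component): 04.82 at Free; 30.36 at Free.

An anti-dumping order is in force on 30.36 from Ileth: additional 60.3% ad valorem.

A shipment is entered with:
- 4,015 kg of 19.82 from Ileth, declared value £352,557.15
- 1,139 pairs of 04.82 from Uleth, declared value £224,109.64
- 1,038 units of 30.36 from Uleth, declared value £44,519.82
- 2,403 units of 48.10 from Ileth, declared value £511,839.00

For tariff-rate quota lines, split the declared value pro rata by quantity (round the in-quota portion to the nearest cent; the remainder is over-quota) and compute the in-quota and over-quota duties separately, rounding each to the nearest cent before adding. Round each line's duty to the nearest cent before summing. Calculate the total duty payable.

Line 1 (19.82, Ileth, 4,015 kg, £352,557.15):
Code 19.82 is under a tariff-rate quota (threshold 3,332 kg). In-quota: 3,332 kg at 2%; over-quota: 683 kg at 23.5%.
Pro-rata value split: in-quota = £352,557.15 × 3,332/4,015 = £292,582.92; over-quota = £352,557.15 − £292,582.92 = £59,974.23.
In-quota duty = £292,582.92 × 2% = £5,851.66. Over-quota duty = £59,974.23 × 23.5% = £14,093.94.
Line duty = £5,851.66 + £14,093.94 = £19,945.60.
Line 2 (04.82, Uleth, 1,139 pairs, £224,109.64):
Base rate for 04.82 is 10% + £0.08/pair.
Origin Uleth qualifies under the Belos–Uleth agreement and 04.82 is covered: preferential rate Free applies instead.
Duty = £224,109.64 × 0% = £0.00.
Line 3 (30.36, Uleth, 1,038 units, £44,519.82):
Base rate for 30.36 is 1%.
Origin Uleth qualifies under the Belos–Uleth agreement and 30.36 is covered: preferential rate Free applies instead.
The additional-duty order on 30.36 targets Ileth, not Uleth; it does not apply.
Duty = £44,519.82 × 0% = £0.00.
Line 4 (48.10, Ileth, 2,403 units, £511,839.00):
Base rate for 48.10 is £1.68/unit.
Duty = 2,403 × £1.68 = £4,037.04.
Total = £19,945.60 + £0.00 + £0.00 + £4,037.04 = £23,982.64.

£23,982.64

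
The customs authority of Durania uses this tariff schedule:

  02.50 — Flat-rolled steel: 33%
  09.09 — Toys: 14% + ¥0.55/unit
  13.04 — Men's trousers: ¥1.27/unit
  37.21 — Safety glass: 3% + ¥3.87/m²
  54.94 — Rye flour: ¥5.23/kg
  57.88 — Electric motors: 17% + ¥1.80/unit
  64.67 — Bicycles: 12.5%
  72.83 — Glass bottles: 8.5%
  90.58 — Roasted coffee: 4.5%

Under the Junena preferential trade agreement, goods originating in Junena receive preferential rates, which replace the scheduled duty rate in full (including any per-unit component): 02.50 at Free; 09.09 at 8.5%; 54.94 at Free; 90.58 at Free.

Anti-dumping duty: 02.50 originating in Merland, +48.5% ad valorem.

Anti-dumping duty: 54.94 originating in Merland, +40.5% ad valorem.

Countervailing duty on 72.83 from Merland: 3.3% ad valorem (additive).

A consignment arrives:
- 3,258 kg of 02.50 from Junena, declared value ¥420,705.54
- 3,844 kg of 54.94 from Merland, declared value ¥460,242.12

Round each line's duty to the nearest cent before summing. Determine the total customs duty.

¥206,502.18

Line 1 (02.50, Junena, 3,258 kg, ¥420,705.54):
Base rate for 02.50 is 33%.
Origin Junena qualifies under the Durania–Junena agreement and 02.50 is covered: preferential rate Free applies instead.
The additional-duty order on 02.50 targets Merland, not Junena; it does not apply.
Duty = ¥420,705.54 × 0% = ¥0.00.
Line 2 (54.94, Merland, 3,844 kg, ¥460,242.12):
Base rate for 54.94 is ¥5.23/kg.
54.94 has an FTA preferential rate, but origin Merland is not Junena; base rate stands.
Additional duty on 54.94 from Merland: +40.5% ad valorem. Applied ad valorem rate = 40.5%.
Duty = ¥460,242.12 × 40.5% + 3,844 × ¥5.23 = ¥206,502.18.
Total = ¥0.00 + ¥206,502.18 = ¥206,502.18.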